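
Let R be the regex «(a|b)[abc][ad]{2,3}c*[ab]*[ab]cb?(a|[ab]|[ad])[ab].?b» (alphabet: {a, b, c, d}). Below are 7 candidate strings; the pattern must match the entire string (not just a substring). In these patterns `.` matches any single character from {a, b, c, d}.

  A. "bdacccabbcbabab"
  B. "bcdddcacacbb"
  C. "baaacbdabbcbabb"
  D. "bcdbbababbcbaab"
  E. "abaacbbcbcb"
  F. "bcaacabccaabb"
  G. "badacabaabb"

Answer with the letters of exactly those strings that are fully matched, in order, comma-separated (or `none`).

none

A → no match
B → no match
C → no match
D → no match
E → no match
F → no match
G → no match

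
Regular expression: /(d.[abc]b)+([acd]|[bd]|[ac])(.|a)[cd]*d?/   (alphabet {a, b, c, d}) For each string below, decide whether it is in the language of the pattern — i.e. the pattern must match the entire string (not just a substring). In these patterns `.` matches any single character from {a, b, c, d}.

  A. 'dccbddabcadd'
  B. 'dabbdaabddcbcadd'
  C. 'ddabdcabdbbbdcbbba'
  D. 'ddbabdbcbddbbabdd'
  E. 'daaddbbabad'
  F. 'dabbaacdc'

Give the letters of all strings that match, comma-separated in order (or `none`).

A. 'dccbddabcadd' → match
B → match
C → match
D → no match
E. 'daaddbbabad' → no match
F. 'dabbaacdc' → match

A, B, C, F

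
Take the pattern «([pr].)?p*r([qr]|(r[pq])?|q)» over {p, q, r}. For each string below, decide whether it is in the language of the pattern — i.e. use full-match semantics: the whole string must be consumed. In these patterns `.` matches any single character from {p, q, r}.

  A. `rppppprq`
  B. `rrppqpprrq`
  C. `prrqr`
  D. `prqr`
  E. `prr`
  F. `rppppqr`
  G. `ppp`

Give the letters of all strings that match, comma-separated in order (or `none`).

A, E

A. `rppppprq` → match
B. `rrppqpprrq` → no match
C. `prrqr` → no match
D. `prqr` → no match
E. `prr` → match
F. `rppppqr` → no match
G. `ppp` → no match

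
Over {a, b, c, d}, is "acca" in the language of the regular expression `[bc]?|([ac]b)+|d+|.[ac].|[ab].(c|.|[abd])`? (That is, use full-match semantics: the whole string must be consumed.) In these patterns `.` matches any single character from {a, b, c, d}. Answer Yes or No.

No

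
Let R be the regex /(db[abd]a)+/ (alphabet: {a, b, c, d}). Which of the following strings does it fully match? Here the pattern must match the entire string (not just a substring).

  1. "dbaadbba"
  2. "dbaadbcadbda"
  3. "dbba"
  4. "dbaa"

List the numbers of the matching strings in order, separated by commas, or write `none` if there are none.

1, 3, 4

1. "dbaadbba" → match
2. "dbaadbcadbda" → no match
3. "dbba" → match
4. "dbaa" → match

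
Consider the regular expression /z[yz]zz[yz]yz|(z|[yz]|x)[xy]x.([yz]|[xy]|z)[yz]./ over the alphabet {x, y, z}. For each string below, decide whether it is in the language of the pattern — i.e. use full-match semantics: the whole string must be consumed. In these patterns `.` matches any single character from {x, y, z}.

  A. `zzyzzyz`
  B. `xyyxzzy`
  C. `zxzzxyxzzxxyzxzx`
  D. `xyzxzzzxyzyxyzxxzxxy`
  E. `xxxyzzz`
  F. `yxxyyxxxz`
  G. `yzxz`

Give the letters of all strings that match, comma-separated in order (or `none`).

E

A. `zzyzzyz` → no match
B. `xyyxzzy` → no match
C → no match
D → no match
E. `xxxyzzz` → match
F. `yxxyyxxxz` → no match
G. `yzxz` → no match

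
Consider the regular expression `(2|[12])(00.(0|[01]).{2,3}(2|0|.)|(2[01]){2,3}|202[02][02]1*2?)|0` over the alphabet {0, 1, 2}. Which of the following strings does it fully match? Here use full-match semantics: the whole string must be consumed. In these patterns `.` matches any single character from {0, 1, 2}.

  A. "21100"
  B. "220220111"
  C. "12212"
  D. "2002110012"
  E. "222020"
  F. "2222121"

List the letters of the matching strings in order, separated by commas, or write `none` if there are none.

A → no match
B → match
C → no match
D → no match
E → no match
F → no match

B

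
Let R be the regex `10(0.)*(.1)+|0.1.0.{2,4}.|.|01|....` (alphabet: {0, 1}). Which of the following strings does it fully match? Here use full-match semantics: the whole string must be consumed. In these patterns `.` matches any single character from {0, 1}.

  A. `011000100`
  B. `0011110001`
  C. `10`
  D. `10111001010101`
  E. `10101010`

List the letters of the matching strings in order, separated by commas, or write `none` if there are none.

A

A → match
B → no match
C → no match
D → no match
E → no match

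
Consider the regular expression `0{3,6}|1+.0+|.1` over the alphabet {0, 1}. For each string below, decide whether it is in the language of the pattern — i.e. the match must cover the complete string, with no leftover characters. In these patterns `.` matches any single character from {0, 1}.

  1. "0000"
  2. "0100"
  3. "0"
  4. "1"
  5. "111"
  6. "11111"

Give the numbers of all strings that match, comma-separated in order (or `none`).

1

1 → match
2 → no match
3 → no match
4 → no match
5 → no match
6 → no match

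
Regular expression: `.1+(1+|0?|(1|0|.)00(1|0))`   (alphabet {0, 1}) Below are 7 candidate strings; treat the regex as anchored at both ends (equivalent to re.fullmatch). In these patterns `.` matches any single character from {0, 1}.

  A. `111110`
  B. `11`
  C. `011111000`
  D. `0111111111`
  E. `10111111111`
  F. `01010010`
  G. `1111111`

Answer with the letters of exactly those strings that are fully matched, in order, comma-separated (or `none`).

A, B, C, D, G

A. `111110` → match
B. `11` → match
C. `011111000` → match
D. `0111111111` → match
E. `10111111111` → no match
F. `01010010` → no match
G. `1111111` → match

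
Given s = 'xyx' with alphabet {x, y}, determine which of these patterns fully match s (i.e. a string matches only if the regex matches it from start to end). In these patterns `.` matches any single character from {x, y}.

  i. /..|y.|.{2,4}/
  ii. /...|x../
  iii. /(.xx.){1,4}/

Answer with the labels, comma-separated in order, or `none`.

i → match
ii → match
iii → no match

i, ii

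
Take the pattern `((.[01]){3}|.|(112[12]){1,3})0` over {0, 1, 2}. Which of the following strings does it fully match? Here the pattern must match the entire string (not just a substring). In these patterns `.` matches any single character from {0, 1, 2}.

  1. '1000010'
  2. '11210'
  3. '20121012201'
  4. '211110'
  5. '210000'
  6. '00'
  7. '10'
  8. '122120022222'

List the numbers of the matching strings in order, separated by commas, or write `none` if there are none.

1, 2, 6, 7

1 → match
2 → match
3 → no match — must end with '0'
4 → no match
5 → no match
6 → match
7 → match
8 → no match — must end with '0'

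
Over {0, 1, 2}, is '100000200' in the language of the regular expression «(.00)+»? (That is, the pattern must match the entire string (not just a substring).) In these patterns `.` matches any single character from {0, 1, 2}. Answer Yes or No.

Yes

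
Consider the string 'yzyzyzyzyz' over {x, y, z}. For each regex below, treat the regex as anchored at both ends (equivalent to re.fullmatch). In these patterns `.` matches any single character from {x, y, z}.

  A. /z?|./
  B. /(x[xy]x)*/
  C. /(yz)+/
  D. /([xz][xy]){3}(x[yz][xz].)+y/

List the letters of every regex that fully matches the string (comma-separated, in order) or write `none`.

A → no match
B → no match
C → match
D → no match — must end with 'y'

C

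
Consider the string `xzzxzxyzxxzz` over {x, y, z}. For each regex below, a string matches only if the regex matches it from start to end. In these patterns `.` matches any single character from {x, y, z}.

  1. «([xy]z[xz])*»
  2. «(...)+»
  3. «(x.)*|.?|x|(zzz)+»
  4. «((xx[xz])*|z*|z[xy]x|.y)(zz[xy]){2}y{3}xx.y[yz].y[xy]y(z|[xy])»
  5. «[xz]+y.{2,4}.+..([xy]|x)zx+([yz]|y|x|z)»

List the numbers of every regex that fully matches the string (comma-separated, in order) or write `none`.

1, 2

1 → match
2 → match
3 → no match
4 → no match
5 → no match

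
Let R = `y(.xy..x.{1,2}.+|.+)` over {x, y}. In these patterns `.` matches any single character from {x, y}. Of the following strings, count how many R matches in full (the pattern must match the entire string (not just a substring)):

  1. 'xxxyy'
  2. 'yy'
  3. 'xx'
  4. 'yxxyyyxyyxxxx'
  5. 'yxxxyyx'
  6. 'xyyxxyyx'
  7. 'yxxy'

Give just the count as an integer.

4

1 → no match — must start with 'y'
2 → match
3 → no match — must start with 'y'
4 → match
5 → match
6 → no match — must start with 'y'
7 → match
Total matched: 4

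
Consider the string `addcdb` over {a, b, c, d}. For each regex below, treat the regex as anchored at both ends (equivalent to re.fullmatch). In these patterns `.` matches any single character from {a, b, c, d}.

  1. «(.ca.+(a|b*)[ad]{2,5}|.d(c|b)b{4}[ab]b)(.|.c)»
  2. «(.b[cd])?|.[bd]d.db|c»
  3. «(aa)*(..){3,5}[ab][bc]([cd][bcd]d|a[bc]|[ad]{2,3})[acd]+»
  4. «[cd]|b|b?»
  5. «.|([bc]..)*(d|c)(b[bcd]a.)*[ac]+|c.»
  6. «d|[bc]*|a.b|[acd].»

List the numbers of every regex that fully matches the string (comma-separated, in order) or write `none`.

2

1 → no match
2 → match
3 → no match
4 → no match
5 → no match
6 → no match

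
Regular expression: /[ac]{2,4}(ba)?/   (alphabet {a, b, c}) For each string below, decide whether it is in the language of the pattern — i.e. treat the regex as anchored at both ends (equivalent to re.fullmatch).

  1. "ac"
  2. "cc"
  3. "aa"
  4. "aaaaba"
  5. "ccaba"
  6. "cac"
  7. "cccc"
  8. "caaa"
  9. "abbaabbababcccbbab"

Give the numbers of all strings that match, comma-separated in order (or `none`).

1. "ac" → match
2. "cc" → match
3. "aa" → match
4. "aaaaba" → match
5. "ccaba" → match
6. "cac" → match
7. "cccc" → match
8. "caaa" → match
9 → no match

1, 2, 3, 4, 5, 6, 7, 8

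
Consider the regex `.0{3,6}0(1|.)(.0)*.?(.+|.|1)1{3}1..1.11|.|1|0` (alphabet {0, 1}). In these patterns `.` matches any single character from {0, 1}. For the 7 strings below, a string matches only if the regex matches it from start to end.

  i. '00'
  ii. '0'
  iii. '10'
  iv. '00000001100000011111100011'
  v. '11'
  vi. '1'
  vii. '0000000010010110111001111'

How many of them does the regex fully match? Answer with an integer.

2

i → no match
ii → match
iii → no match
iv → no match
v → no match
vi → match
vii → no match
Total matched: 2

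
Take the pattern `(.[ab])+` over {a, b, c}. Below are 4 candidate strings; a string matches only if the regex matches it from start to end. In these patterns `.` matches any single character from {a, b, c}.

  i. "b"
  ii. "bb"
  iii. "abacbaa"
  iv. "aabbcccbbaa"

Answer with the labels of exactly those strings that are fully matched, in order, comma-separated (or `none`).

i → no match
ii → match
iii → no match
iv → no match

ii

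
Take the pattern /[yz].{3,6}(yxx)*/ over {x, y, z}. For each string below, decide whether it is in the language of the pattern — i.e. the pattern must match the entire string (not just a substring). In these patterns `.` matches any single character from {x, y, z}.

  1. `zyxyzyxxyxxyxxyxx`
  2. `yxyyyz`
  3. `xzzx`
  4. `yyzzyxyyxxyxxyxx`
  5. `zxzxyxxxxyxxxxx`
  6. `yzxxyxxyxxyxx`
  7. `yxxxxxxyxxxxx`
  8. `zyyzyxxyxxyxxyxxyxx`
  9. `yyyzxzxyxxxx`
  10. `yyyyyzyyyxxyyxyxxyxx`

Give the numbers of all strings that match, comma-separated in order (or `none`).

1, 2, 4, 6, 8

1 → match
2 → match
3 → no match
4 → match
5 → no match
6 → match
7 → no match
8 → match
9 → no match
10 → no match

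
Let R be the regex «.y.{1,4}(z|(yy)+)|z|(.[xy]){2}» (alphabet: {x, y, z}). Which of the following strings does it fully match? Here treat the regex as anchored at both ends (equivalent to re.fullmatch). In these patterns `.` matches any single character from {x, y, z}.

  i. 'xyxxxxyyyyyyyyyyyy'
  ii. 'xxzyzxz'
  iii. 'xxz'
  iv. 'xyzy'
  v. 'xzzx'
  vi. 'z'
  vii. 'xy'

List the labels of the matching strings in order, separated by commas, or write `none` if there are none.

i → match
ii → no match
iii → no match
iv → match
v → no match
vi → match
vii → no match

i, iv, vi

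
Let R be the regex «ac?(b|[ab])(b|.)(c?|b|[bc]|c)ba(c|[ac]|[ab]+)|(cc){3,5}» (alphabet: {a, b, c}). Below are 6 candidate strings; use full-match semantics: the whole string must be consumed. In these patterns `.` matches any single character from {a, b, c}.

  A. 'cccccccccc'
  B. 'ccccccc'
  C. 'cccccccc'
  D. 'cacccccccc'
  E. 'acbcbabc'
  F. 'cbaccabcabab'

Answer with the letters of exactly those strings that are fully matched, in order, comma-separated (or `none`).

A. 'cccccccccc' → match
B. 'ccccccc' → no match
C. 'cccccccc' → match
D. 'cacccccccc' → no match
E. 'acbcbabc' → no match
F. 'cbaccabcabab' → no match

A, C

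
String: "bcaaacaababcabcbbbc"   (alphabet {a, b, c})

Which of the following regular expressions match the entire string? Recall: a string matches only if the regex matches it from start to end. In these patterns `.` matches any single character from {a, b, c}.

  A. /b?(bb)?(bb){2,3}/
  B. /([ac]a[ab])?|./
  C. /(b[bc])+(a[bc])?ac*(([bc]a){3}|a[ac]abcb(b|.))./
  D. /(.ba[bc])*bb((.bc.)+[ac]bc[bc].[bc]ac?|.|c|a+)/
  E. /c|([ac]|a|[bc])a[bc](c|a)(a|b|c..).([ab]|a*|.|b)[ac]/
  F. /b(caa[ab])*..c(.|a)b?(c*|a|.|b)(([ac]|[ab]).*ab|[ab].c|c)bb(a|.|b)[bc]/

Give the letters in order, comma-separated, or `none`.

F

A → no match — must end with "bb"
B → no match
C → no match
D → no match
E → no match
F → match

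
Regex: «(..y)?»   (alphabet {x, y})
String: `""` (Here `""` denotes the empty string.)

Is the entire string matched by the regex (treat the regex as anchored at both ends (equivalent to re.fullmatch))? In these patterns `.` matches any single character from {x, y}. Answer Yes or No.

Yes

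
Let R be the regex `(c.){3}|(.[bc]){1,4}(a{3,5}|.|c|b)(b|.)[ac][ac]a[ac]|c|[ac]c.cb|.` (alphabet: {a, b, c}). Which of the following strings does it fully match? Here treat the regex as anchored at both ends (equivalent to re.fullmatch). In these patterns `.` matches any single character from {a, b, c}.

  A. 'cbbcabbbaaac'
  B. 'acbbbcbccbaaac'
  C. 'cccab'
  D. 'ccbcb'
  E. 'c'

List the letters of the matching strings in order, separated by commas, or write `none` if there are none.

A. 'cbbcabbbaaac' → match
B → match
C. 'cccab' → no match
D. 'ccbcb' → match
E. 'c' → match

A, B, D, E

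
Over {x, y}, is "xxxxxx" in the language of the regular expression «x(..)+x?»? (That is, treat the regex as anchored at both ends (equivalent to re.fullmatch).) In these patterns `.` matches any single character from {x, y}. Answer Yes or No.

Yes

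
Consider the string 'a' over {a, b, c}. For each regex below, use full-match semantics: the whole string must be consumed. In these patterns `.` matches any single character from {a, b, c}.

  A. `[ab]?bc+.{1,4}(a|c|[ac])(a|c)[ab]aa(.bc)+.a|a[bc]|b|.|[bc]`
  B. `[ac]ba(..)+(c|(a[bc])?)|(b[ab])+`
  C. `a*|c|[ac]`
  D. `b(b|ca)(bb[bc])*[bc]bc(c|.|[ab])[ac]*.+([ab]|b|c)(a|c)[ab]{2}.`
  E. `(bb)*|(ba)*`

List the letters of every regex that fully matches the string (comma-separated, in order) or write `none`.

A → match
B → no match
C → match
D → no match — must start with 'b'
E → no match

A, C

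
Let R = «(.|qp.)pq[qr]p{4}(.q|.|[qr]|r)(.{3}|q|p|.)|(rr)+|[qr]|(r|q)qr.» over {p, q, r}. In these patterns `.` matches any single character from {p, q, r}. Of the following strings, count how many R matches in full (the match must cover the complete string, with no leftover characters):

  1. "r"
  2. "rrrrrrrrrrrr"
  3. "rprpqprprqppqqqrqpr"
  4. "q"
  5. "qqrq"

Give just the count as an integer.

1 → match
2 → match
3 → no match
4 → match
5 → match
Total matched: 4

4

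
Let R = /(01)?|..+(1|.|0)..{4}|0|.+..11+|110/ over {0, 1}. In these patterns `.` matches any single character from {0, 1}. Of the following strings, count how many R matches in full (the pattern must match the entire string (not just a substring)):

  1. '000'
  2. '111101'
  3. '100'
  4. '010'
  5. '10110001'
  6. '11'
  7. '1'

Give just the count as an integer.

1 → no match
2 → no match
3 → no match
4 → no match
5 → match
6 → no match
7 → no match
Total matched: 1

1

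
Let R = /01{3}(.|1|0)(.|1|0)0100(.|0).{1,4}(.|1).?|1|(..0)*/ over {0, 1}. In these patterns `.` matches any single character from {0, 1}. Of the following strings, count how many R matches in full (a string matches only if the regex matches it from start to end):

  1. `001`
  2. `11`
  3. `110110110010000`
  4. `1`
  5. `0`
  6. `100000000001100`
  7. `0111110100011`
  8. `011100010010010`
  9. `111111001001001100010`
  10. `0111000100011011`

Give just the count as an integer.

5

1 → no match
2 → no match
3 → match
4 → match
5 → no match
6 → no match
7 → match
8 → match
9 → no match
10 → match
Total matched: 5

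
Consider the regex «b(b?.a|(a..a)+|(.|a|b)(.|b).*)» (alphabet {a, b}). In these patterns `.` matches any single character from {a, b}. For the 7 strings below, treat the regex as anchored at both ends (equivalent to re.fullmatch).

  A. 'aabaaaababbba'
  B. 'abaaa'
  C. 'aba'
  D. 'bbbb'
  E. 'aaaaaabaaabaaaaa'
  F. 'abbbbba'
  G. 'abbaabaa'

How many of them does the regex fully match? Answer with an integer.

A → no match — must start with 'b'
B → no match — must start with 'b'
C → no match — must start with 'b'
D → match
E → no match — must start with 'b'
F → no match — must start with 'b'
G → no match — must start with 'b'
Total matched: 1

1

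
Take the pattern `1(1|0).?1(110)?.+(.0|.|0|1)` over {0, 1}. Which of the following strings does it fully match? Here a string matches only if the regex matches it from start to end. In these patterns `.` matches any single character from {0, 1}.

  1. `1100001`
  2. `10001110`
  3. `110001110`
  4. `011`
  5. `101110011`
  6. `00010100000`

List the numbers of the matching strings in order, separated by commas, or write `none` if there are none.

5

1. `1100001` → no match
2. `10001110` → no match
3. `110001110` → no match
4. `011` → no match — must start with `1`
5. `101110011` → match
6. `00010100000` → no match — must start with `1`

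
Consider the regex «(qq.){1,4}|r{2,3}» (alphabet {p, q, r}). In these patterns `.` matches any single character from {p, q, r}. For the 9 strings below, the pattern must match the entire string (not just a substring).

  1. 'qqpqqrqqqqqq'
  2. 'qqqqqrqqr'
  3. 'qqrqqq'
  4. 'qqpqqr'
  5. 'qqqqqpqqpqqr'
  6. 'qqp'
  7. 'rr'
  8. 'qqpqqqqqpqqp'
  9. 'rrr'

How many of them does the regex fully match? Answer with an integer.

9

1 → match
2 → match
3 → match
4 → match
5 → match
6 → match
7 → match
8 → match
9 → match
Total matched: 9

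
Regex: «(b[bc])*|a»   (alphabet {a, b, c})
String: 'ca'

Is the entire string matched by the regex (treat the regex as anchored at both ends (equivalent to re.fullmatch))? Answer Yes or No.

No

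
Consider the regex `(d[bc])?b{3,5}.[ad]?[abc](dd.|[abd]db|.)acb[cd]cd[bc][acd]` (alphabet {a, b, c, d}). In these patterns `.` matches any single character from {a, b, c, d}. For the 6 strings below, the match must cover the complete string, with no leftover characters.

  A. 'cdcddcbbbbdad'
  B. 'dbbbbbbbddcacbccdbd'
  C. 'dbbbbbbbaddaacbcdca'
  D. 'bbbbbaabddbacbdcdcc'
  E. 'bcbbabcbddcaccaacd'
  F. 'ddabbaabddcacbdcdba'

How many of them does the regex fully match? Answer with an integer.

A → no match
B → match
C → no match
D → match
E → no match
F → no match
Total matched: 2

2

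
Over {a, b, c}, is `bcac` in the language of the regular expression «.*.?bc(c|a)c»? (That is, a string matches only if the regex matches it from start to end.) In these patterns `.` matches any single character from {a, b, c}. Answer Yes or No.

Yes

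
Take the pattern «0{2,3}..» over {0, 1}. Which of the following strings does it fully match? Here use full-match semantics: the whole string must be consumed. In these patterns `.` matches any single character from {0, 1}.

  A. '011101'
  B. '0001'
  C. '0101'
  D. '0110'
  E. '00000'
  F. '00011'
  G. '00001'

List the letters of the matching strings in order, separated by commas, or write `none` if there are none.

B, E, F, G

A → no match
B → match
C → no match
D → no match
E → match
F → match
G → match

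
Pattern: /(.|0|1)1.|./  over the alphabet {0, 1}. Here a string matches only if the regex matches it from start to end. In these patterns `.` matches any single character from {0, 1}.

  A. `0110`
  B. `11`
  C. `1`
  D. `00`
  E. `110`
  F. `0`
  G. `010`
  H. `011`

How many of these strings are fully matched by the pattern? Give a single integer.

A → no match
B → no match
C → match
D → no match
E → match
F → match
G → match
H → match
Total matched: 5

5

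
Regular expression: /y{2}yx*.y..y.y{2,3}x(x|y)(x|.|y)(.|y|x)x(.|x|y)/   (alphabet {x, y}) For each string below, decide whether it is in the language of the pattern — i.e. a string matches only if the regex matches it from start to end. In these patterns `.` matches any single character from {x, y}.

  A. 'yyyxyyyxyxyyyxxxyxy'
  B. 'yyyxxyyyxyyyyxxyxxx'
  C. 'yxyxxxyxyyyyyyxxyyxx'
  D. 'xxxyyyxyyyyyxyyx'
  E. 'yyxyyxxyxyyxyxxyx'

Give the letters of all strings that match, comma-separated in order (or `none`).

A, B

A → match
B → match
C → no match
D → no match — must start with 'y'
E → no match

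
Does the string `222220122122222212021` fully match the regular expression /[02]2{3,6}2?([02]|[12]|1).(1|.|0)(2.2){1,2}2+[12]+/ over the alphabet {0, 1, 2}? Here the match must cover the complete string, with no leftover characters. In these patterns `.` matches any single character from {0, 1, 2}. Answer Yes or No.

No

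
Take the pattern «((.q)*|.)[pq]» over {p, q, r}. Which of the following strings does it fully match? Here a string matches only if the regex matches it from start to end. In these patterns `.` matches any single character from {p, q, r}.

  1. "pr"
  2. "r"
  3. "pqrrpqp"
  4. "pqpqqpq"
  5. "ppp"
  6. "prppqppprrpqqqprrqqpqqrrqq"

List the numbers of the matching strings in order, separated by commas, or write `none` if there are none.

none

1. "pr" → no match
2. "r" → no match
3. "pqrrpqp" → no match
4. "pqpqqpq" → no match
5. "ppp" → no match
6 → no match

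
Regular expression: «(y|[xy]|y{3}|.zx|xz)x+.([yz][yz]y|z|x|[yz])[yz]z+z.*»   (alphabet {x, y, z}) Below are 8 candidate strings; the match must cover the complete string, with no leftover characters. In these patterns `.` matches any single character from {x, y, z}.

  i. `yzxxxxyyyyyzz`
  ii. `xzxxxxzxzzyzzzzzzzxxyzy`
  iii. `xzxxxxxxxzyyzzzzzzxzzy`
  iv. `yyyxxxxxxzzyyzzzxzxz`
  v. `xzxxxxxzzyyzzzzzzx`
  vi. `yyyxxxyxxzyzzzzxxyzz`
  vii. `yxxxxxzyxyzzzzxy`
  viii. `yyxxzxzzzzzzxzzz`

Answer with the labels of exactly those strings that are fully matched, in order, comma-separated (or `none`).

i → match
ii → no match
iii → match
iv → match
v → match
vi → no match
vii → no match
viii → no match

i, iii, iv, v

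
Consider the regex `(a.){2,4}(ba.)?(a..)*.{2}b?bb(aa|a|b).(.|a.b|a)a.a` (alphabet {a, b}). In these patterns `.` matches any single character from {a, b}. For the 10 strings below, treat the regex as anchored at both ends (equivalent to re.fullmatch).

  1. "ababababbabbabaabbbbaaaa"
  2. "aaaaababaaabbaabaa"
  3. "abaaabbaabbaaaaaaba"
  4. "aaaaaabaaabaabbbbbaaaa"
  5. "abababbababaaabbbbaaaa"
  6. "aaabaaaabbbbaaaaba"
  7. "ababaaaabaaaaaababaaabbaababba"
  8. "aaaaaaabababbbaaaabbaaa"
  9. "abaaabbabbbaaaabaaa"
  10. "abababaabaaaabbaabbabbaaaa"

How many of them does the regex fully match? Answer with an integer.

1 → no match
2 → no match
3 → no match
4 → match
5 → match
6 → match
7 → no match
8 → match
9 → match
10 → no match
Total matched: 5

5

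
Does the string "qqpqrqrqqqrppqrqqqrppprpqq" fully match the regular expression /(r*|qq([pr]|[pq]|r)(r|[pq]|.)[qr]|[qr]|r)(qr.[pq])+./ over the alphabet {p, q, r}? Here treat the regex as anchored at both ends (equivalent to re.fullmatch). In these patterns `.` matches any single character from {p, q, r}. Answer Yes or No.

No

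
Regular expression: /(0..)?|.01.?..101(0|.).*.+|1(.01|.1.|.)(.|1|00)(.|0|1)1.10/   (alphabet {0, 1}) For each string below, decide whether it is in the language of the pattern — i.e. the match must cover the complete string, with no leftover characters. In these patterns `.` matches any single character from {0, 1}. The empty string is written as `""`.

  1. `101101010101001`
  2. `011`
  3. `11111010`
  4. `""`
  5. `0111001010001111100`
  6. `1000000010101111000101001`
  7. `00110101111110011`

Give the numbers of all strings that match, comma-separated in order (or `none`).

1 → match
2 → match
3 → match
4 → match
5 → no match
6 → no match
7 → match

1, 2, 3, 4, 7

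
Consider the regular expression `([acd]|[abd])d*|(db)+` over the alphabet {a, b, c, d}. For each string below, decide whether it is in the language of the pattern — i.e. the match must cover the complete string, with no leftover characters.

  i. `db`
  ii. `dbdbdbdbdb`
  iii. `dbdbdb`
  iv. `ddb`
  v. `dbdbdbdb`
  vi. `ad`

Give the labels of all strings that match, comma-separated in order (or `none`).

i → match
ii → match
iii → match
iv → no match
v → match
vi → match

i, ii, iii, v, vi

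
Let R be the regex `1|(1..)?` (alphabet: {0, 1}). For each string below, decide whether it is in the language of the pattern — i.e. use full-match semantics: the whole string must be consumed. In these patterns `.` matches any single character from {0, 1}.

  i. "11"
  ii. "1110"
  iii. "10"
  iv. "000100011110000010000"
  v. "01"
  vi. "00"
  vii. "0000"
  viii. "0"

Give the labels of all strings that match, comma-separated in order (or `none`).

i → no match
ii → no match
iii → no match
iv → no match
v → no match
vi → no match
vii → no match
viii → no match

none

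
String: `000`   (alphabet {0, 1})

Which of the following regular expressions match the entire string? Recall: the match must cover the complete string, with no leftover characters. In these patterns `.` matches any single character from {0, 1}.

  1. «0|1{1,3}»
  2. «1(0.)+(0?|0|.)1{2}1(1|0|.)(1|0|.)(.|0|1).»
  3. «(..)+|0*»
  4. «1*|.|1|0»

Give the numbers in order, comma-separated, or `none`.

3

1 → no match
2 → no match — must start with `10`
3 → match
4 → no match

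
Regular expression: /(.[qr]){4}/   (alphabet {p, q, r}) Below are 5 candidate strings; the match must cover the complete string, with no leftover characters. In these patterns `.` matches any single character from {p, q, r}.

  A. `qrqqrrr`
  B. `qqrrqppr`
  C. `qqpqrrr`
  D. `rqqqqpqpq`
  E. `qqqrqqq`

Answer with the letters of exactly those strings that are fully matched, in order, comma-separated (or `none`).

A → no match
B → no match
C → no match
D → no match
E → no match

none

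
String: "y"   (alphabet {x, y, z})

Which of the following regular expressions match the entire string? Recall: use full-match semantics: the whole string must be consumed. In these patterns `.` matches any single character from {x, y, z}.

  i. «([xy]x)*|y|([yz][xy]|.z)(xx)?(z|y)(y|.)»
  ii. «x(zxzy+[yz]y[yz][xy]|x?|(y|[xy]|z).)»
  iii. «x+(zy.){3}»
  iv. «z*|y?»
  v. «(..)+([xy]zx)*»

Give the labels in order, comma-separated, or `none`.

i, iv

i → match
ii → no match — must start with "x"
iii → no match — must start with "x"
iv → match
v → no match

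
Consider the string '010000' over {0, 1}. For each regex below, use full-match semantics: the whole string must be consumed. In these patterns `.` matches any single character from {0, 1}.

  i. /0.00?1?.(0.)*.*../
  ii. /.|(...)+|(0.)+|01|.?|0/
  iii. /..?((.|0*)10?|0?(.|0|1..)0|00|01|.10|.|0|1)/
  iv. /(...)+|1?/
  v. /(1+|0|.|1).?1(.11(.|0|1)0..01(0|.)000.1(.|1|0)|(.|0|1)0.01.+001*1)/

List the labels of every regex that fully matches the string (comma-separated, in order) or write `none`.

i, ii, iv

i → match
ii → match
iii → no match
iv → match
v → no match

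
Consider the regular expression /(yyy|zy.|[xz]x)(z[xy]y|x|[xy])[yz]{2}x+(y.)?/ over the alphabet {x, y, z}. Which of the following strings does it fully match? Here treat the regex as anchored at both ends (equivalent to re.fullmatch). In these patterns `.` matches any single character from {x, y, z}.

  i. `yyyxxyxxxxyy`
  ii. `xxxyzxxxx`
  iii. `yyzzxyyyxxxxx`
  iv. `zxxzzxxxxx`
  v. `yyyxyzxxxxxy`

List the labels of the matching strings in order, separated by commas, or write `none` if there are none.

i → no match
ii → match
iii → no match
iv → match
v → no match

ii, iv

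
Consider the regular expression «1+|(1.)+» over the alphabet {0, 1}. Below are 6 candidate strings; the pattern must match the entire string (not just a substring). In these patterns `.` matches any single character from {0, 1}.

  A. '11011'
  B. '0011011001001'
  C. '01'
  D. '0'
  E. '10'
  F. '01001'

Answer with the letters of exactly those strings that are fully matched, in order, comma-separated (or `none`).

E

A → no match
B → no match — must start with '1'
C → no match — must start with '1'
D → no match — must start with '1'
E → match
F → no match — must start with '1'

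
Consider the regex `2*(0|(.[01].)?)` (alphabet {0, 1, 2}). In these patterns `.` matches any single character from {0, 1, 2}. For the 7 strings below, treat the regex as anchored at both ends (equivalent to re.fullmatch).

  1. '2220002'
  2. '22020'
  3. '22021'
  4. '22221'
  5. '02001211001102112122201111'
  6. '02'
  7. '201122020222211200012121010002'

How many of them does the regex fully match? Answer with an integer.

0

1 → no match
2 → no match
3 → no match
4 → no match
5 → no match
6 → no match
7 → no match
Total matched: 0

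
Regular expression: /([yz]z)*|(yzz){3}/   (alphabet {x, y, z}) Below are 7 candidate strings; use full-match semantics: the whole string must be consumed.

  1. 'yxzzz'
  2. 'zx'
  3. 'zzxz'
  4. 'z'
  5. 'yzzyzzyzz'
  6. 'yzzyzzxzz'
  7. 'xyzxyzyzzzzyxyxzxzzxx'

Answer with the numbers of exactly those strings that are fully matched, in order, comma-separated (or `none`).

5

1. 'yxzzz' → no match
2. 'zx' → no match
3. 'zzxz' → no match
4. 'z' → no match
5. 'yzzyzzyzz' → match
6. 'yzzyzzxzz' → no match
7 → no match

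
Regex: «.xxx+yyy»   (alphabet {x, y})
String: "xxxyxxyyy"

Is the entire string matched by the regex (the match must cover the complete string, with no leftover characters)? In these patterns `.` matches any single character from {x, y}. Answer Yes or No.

No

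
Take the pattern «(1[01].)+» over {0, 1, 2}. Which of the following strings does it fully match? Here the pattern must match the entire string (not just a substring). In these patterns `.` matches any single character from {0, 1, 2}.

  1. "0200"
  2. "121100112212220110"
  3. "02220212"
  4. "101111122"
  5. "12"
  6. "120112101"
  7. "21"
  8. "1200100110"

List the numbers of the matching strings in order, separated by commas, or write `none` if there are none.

none

1 → no match — must start with "1"
2 → no match
3 → no match — must start with "1"
4 → no match
5 → no match
6 → no match
7 → no match — must start with "1"
8 → no match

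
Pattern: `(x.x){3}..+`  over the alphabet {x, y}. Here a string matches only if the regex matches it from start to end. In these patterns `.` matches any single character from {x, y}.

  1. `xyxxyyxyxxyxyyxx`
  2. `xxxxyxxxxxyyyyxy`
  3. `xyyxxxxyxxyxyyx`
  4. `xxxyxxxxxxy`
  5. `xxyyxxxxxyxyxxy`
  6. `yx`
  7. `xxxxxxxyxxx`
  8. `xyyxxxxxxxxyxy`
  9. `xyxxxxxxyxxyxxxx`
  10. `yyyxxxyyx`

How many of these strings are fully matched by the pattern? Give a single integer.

1 → no match
2 → match
3 → no match
4 → no match
5 → no match
6 → no match — must start with `x`
7 → match
8 → no match
9 → no match
10 → no match — must start with `x`
Total matched: 2

2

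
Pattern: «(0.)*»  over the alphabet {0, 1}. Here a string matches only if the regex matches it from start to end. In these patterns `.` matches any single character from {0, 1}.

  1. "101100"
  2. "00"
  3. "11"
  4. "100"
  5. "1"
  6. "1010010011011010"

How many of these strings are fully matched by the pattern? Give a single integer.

1 → no match
2 → match
3 → no match
4 → no match
5 → no match
6 → no match
Total matched: 1

1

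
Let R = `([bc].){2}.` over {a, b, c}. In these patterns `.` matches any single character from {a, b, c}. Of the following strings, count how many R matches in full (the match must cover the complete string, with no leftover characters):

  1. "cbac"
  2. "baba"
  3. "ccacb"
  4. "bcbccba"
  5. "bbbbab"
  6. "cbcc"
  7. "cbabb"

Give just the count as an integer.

1 → no match
2 → no match
3 → no match
4 → no match
5 → no match
6 → no match
7 → no match
Total matched: 0

0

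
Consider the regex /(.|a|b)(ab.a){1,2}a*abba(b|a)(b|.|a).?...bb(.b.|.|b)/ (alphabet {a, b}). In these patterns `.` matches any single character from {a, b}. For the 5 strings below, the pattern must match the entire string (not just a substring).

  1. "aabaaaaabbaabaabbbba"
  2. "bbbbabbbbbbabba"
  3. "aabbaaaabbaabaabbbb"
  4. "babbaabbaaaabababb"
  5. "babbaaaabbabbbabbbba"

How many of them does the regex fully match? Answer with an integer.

3

1 → match
2 → no match
3 → match
4 → no match
5 → match
Total matched: 3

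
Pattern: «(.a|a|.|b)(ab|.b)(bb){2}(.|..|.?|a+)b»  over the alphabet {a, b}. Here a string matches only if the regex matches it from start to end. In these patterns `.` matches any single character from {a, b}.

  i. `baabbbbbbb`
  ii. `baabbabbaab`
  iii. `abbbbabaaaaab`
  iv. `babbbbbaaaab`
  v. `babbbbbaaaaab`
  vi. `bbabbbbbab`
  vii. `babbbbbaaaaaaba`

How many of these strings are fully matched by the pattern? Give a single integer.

3

i → match
ii → no match
iii → no match
iv → match
v → match
vi → no match
vii → no match — must end with `b`
Total matched: 3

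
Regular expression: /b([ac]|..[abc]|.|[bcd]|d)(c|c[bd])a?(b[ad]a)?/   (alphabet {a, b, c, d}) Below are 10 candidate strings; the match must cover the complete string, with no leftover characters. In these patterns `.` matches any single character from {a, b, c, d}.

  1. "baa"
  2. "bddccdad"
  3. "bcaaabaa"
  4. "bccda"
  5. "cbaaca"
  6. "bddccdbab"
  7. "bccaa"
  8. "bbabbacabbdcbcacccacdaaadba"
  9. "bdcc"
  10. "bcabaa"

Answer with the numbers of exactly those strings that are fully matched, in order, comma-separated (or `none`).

4

1 → no match
2 → no match
3 → no match
4 → match
5 → no match — must start with "b"
6 → no match
7 → no match
8 → no match
9 → no match
10 → no match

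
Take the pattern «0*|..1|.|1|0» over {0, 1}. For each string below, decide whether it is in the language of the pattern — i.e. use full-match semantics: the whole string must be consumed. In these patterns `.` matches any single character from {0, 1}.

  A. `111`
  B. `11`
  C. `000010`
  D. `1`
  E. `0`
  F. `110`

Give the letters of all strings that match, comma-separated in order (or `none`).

A → match
B → no match
C → no match
D → match
E → match
F → no match

A, D, E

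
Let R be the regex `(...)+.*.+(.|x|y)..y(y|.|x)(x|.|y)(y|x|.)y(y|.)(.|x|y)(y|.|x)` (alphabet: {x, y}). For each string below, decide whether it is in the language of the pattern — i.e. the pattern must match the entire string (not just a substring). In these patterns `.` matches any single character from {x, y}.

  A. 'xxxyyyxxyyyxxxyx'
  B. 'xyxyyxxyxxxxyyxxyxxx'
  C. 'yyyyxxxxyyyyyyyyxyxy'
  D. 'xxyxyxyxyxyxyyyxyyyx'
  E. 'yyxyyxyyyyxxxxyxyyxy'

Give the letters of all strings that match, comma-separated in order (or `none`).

B, D

A → no match
B → match
C → no match
D → match
E → no match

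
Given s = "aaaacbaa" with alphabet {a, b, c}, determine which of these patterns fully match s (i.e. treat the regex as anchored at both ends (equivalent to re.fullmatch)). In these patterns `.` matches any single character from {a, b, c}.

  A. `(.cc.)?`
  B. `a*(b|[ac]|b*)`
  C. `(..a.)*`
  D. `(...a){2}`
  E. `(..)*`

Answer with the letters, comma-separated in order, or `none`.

A → no match
B → no match
C → match
D → match
E → match

C, D, E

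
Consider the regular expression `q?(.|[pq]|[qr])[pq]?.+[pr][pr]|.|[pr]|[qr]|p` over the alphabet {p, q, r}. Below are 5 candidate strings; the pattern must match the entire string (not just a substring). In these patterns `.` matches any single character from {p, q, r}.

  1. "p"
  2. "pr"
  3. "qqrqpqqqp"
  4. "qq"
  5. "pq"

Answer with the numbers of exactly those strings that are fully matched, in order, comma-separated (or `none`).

1

1. "p" → match
2. "pr" → no match
3. "qqrqpqqqp" → no match
4. "qq" → no match
5. "pq" → no match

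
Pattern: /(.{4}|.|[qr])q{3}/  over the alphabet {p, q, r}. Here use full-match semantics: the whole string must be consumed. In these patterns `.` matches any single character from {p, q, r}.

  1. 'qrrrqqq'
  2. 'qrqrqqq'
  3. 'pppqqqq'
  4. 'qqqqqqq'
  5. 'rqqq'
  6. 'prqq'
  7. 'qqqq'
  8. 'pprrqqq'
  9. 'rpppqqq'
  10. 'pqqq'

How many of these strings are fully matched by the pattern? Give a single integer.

9

1 → match
2 → match
3 → match
4 → match
5 → match
6 → no match
7 → match
8 → match
9 → match
10 → match
Total matched: 9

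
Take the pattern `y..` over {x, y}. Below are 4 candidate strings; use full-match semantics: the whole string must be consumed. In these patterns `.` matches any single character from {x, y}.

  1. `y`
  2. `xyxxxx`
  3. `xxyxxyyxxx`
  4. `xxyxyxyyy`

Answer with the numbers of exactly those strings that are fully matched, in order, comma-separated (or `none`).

1 → no match
2 → no match — must start with `y`
3 → no match — must start with `y`
4 → no match — must start with `y`

none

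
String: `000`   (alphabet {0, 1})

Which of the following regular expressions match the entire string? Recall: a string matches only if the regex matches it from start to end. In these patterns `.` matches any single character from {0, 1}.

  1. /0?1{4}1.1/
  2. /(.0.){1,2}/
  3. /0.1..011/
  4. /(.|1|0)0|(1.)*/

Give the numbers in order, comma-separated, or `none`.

1 → no match — must end with `1`
2 → match
3 → no match — must end with `011`
4 → no match

2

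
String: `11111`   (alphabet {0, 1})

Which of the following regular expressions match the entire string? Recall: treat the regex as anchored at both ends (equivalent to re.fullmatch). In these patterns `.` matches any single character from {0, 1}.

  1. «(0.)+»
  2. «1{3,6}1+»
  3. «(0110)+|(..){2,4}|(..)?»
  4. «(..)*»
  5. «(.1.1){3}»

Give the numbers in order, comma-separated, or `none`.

2

1 → no match — must start with `0`
2 → match
3 → no match
4 → no match
5 → no match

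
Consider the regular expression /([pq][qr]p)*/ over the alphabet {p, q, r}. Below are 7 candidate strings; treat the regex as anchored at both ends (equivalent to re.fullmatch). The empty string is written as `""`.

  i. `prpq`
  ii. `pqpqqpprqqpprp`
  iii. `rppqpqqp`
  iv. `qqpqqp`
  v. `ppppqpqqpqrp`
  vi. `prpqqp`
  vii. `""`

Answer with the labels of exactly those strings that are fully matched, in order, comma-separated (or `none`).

iv, vi, vii

i → no match
ii → no match
iii → no match
iv → match
v → no match
vi → match
vii → match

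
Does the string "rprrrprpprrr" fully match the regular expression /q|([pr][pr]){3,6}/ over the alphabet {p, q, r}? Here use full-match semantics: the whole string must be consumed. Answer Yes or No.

Yes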